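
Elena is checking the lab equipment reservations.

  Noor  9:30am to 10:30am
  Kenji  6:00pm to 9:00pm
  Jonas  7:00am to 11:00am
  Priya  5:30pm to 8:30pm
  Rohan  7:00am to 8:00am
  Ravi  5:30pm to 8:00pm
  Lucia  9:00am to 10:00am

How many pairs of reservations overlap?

7

Sorted by start: Jonas, Rohan, Lucia, Noor, Ravi, Priya, Kenji.
Rohan starts before Jonas ends → Jonas and Rohan overlap.
Lucia starts before Jonas ends → Jonas and Lucia overlap.
Noor starts before Jonas ends → Jonas and Noor overlap.
Ravi starts after Jonas ends — done with Jonas.
Lucia starts after Rohan ends — done with Rohan.
Noor starts before Lucia ends → Lucia and Noor overlap.
Ravi starts after Lucia ends — done with Lucia.
Ravi starts after Noor ends — done with Noor.
Priya starts before Ravi ends → Ravi and Priya overlap.
Kenji starts before Ravi ends → Ravi and Kenji overlap.
Kenji starts before Priya ends → Priya and Kenji overlap.
Overlapping pairs: Jonas & Lucia, Jonas & Noor, Jonas & Rohan, Kenji & Priya, Kenji & Ravi, Lucia & Noor, Priya & Ravi — 7 in total.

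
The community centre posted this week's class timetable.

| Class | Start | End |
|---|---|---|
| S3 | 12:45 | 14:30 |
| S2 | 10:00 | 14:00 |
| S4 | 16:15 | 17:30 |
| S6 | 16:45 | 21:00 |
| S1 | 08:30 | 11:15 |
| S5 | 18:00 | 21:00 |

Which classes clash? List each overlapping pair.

Sorted by start: S1, S2, S3, S4, S6, S5.
S2 starts before S1 ends → S1 and S2 overlap.
S3 starts after S1 ends; S1 is clear from here.
S3 starts before S2 ends → S2 and S3 overlap.
S4 starts after S2 ends; S2 is clear from here.
S4 starts after S3 ends; S3 is clear from here.
S6 starts before S4 ends → S4 and S6 overlap.
S5 starts after S4 ends.
S5 starts before S6 ends → S6 and S5 overlap.

S1 & S2, S2 & S3, S4 & S6, S5 & S6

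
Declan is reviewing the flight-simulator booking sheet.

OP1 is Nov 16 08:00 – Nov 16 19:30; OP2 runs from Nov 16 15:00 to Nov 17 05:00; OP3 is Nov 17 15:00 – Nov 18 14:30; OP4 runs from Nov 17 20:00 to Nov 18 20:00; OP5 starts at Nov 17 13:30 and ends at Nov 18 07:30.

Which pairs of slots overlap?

Sorted by start: OP1, OP2, OP5, OP3, OP4.
OP2 starts before OP1 ends → OP1 and OP2 overlap.
OP5 starts after OP1 ends; OP1 is clear from here.
OP5 starts after OP2 ends; OP2 is clear from here.
OP3 starts before OP5 ends → OP5 and OP3 overlap.
OP4 starts before OP5 ends → OP5 and OP4 overlap.
OP4 starts before OP3 ends → OP3 and OP4 overlap.

OP1 & OP2, OP3 & OP4, OP3 & OP5, OP4 & OP5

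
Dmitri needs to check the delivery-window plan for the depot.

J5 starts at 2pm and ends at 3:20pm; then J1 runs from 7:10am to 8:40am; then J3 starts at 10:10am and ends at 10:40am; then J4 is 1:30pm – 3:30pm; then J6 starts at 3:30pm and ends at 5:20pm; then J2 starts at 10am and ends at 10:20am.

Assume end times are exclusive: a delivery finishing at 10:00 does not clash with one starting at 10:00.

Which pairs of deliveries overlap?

Sorted by start: J1, J2, J3, J4, J5, J6.
J2 starts after J1 ends, so nothing later overlaps J1 either.
J3 starts before J2 ends → J2 and J3 overlap.
J4 starts after J2 ends, so nothing later overlaps J2 either.
J4 starts after J3 ends, so nothing later overlaps J3 either.
J5 starts before J4 ends → J4 and J5 overlap.
J6 starts exactly when J4 ends (back-to-back, no overlap).
J6 starts after J5 ends.

J2 & J3, J4 & J5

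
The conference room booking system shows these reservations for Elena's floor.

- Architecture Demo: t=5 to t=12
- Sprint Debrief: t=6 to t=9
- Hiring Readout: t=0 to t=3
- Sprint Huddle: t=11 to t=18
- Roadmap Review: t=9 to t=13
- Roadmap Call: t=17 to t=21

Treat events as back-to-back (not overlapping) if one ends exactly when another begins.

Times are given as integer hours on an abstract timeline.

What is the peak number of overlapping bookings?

Sweep the timeline, counting +1 at each start and −1 at each end (ends before starts at a tie):
t=0 start Hiring Readout → 1
t=3 end Hiring Readout → 0
t=5 start Architecture Demo → 1
t=6 start Sprint Debrief → 2
t=9 end Sprint Debrief → 1
t=9 start Roadmap Review → 2
t=11 start Sprint Huddle → 3
t=12 end Architecture Demo → 2
t=13 end Roadmap Review → 1
t=17 start Roadmap Call → 2
t=18 end Sprint Huddle → 1
t=21 end Roadmap Call → 0
Peak is 3, at t=11 (Architecture Demo, Roadmap Review, Sprint Huddle).

3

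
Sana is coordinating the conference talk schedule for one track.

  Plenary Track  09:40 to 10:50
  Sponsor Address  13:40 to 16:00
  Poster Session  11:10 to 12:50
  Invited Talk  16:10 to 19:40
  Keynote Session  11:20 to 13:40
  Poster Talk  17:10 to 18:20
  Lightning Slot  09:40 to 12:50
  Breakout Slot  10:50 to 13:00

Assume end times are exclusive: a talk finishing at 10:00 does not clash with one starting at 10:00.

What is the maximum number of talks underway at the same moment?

4

Sweep the timeline, counting +1 at each start and −1 at each end (ends before starts at a tie):
09:40 start Lightning Slot → 1
09:40 start Plenary Track → 2
10:50 end Plenary Track → 1
10:50 start Breakout Slot → 2
11:10 start Poster Session → 3
11:20 start Keynote Session → 4
12:50 end Lightning Slot → 3
12:50 end Poster Session → 2
13:00 end Breakout Slot → 1
13:40 end Keynote Session → 0
13:40 start Sponsor Address → 1
16:00 end Sponsor Address → 0
16:10 start Invited Talk → 1
17:10 start Poster Talk → 2
18:20 end Poster Talk → 1
19:40 end Invited Talk → 0
Peak is 4, at 11:20 (Breakout Slot, Keynote Session, Lightning Slot, Poster Session).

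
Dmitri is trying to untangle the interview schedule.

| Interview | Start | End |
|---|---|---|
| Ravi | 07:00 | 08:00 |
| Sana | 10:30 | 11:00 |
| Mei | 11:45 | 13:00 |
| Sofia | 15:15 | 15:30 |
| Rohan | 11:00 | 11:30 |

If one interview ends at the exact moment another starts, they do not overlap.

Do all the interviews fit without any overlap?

Yes

Sorted by start: Ravi, Sana, Rohan, Mei, Sofia.
Sana starts after Ravi ends — done with Ravi.
Rohan starts exactly when Sana ends (back-to-back, no overlap) — done with Sana.
Mei starts after Rohan ends — done with Rohan.
Sofia starts after Mei ends.
Every pair is clear; the schedule has no overlaps.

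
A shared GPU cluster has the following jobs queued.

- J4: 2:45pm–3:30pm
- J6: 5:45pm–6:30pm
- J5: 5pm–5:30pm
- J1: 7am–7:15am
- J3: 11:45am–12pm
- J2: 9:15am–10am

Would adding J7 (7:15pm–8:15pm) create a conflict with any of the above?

J1: ends 7:15am at or before J7 starts 7:15pm → clear.
J2: ends 10am at or before J7 starts 7:15pm → clear.
J3: ends 12pm at or before J7 starts 7:15pm → clear.
J4: ends 3:30pm at or before J7 starts 7:15pm → clear.
J5: ends 5:30pm at or before J7 starts 7:15pm → clear.
J6: ends 6:30pm at or before J7 starts 7:15pm → clear.

No — it doesn't clash with anything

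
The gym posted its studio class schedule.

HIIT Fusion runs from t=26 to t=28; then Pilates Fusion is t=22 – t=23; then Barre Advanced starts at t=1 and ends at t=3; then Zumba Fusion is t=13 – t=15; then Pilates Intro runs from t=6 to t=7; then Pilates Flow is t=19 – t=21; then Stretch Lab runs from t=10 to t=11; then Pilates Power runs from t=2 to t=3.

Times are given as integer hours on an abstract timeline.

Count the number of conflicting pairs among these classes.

1

Sorted by start: Barre Advanced, Pilates Power, Pilates Intro, Stretch Lab, Zumba Fusion, Pilates Flow, Pilates Fusion, HIIT Fusion.
Pilates Power starts before Barre Advanced ends → Barre Advanced and Pilates Power overlap.
Pilates Intro starts after Barre Advanced ends, so Barre Advanced has no further overlaps.
Pilates Intro starts after Pilates Power ends, so Pilates Power has no further overlaps.
Stretch Lab starts after Pilates Intro ends, so Pilates Intro has no further overlaps.
Zumba Fusion starts after Stretch Lab ends, so Stretch Lab has no further overlaps.
Pilates Flow starts after Zumba Fusion ends, so Zumba Fusion has no further overlaps.
Pilates Fusion starts after Pilates Flow ends, so Pilates Flow has no further overlaps.
HIIT Fusion starts after Pilates Fusion ends.
Overlapping pairs: Barre Advanced & Pilates Power — 1 in total.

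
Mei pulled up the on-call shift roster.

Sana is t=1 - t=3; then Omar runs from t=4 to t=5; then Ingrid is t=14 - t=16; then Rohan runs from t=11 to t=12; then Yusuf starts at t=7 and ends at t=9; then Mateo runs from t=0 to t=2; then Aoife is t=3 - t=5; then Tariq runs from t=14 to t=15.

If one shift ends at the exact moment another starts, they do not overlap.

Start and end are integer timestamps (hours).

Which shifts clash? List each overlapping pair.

Check each pair: they overlap iff neither finishes before the other starts.
Sorted by start: Mateo, Sana, Aoife, Omar, Yusuf, Rohan, Tariq, Ingrid.
Sana starts before Mateo ends → Mateo and Sana overlap.
Aoife starts after Mateo ends, so Mateo has no further overlaps.
Aoife starts exactly when Sana ends (back-to-back, no overlap), so Sana has no further overlaps.
Omar starts before Aoife ends → Aoife and Omar overlap.
Yusuf starts after Aoife ends, so Aoife has no further overlaps.
Yusuf starts after Omar ends, so Omar has no further overlaps.
Rohan starts after Yusuf ends, so Yusuf has no further overlaps.
Tariq starts after Rohan ends, so Rohan has no further overlaps.
Ingrid starts before Tariq ends → Tariq and Ingrid overlap.

Aoife & Omar, Ingrid & Tariq, Mateo & Sana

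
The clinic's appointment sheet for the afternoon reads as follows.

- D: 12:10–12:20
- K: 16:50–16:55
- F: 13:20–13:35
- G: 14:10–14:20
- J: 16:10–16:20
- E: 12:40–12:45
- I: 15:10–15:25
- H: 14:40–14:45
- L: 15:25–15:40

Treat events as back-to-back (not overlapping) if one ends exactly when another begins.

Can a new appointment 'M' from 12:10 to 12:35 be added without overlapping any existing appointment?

D: starts 12:10 before M ends 12:35, and ends 12:20 after M starts 12:10 → overlap.
E: starts 12:40 at or after M ends 12:35 → clear.
F: starts 13:20 at or after M ends 12:35 → clear.
G: starts 14:10 at or after M ends 12:35 → clear.
H: starts 14:40 at or after M ends 12:35 → clear.
I: starts 15:10 at or after M ends 12:35 → clear.
L: starts 15:25 at or after M ends 12:35 → clear.
J: starts 16:10 at or after M ends 12:35 → clear.
K: starts 16:50 at or after M ends 12:35 → clear.
M overlaps D.

No — it overlaps D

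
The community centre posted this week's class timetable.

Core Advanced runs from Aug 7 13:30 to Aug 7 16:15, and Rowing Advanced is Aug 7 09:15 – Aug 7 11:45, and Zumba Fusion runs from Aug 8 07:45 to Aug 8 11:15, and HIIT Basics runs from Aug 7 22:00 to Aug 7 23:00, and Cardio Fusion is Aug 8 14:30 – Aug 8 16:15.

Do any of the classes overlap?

Sorted by start: Rowing Advanced, Core Advanced, HIIT Basics, Zumba Fusion, Cardio Fusion.
Core Advanced starts after Rowing Advanced ends, so Rowing Advanced has no further overlaps.
HIIT Basics starts after Core Advanced ends, so Core Advanced has no further overlaps.
Zumba Fusion starts after HIIT Basics ends, so HIIT Basics has no further overlaps.
Cardio Fusion starts after Zumba Fusion ends.
Every pair is clear; the schedule has no overlaps.

No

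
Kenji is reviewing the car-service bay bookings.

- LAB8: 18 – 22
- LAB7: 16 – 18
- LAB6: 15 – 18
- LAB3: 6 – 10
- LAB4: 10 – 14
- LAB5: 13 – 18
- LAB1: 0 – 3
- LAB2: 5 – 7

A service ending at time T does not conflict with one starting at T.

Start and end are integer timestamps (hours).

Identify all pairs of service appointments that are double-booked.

LAB2 & LAB3, LAB4 & LAB5, LAB5 & LAB6, LAB5 & LAB7, LAB6 & LAB7

Sorted by start: LAB1, LAB2, LAB3, LAB4, LAB5, LAB6, LAB7, LAB8.
LAB2 starts after LAB1 ends; LAB1 is clear from here.
LAB3 starts before LAB2 ends → LAB2 and LAB3 overlap.
LAB4 starts after LAB2 ends; LAB2 is clear from here.
LAB4 starts exactly when LAB3 ends (back-to-back, no overlap); LAB3 is clear from here.
LAB5 starts before LAB4 ends → LAB4 and LAB5 overlap.
LAB6 starts after LAB4 ends; LAB4 is clear from here.
LAB6 starts before LAB5 ends → LAB5 and LAB6 overlap.
LAB7 starts before LAB5 ends → LAB5 and LAB7 overlap.
LAB8 starts exactly when LAB5 ends (back-to-back, no overlap).
LAB7 starts before LAB6 ends → LAB6 and LAB7 overlap.
LAB8 starts exactly when LAB6 ends (back-to-back, no overlap).
LAB8 starts exactly when LAB7 ends (back-to-back, no overlap).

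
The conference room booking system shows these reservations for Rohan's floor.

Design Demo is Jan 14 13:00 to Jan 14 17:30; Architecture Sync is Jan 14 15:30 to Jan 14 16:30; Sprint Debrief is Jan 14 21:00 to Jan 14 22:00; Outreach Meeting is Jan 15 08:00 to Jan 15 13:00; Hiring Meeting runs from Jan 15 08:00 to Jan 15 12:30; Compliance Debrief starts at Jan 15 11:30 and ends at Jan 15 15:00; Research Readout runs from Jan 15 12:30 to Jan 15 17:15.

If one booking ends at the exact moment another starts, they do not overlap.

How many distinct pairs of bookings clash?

Sorted by start: Design Demo, Architecture Sync, Sprint Debrief, Outreach Meeting, Hiring Meeting, Compliance Debrief, Research Readout.
Architecture Sync starts before Design Demo ends → Design Demo and Architecture Sync overlap.
Sprint Debrief starts after Design Demo ends, so nothing later overlaps Design Demo either.
Sprint Debrief starts after Architecture Sync ends, so nothing later overlaps Architecture Sync either.
Outreach Meeting starts after Sprint Debrief ends, so nothing later overlaps Sprint Debrief either.
Hiring Meeting starts before Outreach Meeting ends → Outreach Meeting and Hiring Meeting overlap.
Compliance Debrief starts before Outreach Meeting ends → Outreach Meeting and Compliance Debrief overlap.
Research Readout starts before Outreach Meeting ends → Outreach Meeting and Research Readout overlap.
Compliance Debrief starts before Hiring Meeting ends → Hiring Meeting and Compliance Debrief overlap.
Research Readout starts exactly when Hiring Meeting ends (back-to-back, no overlap).
Research Readout starts before Compliance Debrief ends → Compliance Debrief and Research Readout overlap.
Overlapping pairs: Architecture Sync & Design Demo, Compliance Debrief & Hiring Meeting, Compliance Debrief & Outreach Meeting, Compliance Debrief & Research Readout, Hiring Meeting & Outreach Meeting, Outreach Meeting & Research Readout — 6 in total.

6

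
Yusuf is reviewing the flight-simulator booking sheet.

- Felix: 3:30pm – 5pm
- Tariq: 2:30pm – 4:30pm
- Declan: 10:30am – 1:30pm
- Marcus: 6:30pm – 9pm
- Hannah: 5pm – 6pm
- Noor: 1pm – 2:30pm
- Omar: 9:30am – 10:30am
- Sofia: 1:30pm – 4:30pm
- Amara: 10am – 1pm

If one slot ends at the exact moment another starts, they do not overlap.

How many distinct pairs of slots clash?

7

Sorted by start: Omar, Amara, Declan, Noor, Sofia, Tariq, Felix, Hannah, Marcus.
Amara starts before Omar ends → Omar and Amara overlap.
Declan starts exactly when Omar ends (back-to-back, no overlap); Omar is clear from here.
Declan starts before Amara ends → Amara and Declan overlap.
Noor starts exactly when Amara ends (back-to-back, no overlap); Amara is clear from here.
Noor starts before Declan ends → Declan and Noor overlap.
Sofia starts exactly when Declan ends (back-to-back, no overlap); Declan is clear from here.
Sofia starts before Noor ends → Noor and Sofia overlap.
Tariq starts exactly when Noor ends (back-to-back, no overlap); Noor is clear from here.
Tariq starts before Sofia ends → Sofia and Tariq overlap.
Felix starts before Sofia ends → Sofia and Felix overlap.
Hannah starts after Sofia ends; Sofia is clear from here.
Felix starts before Tariq ends → Tariq and Felix overlap.
Hannah starts after Tariq ends; Tariq is clear from here.
Hannah starts exactly when Felix ends (back-to-back, no overlap); Felix is clear from here.
Marcus starts after Hannah ends.
Overlapping pairs: Amara & Declan, Amara & Omar, Declan & Noor, Felix & Sofia, Felix & Tariq, Noor & Sofia, Sofia & Tariq — 7 in total.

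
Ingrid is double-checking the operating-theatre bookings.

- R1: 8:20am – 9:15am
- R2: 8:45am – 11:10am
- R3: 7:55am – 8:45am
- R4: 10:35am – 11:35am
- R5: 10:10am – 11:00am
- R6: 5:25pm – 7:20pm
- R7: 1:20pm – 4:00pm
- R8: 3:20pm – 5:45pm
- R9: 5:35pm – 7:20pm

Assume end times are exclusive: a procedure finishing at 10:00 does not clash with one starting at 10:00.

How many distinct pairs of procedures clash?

9

Sorted by start: R3, R1, R2, R5, R4, R7, R8, R6, R9.
R1 starts before R3 ends → R3 and R1 overlap.
R2 starts exactly when R3 ends (back-to-back, no overlap); R3 is clear from here.
R2 starts before R1 ends → R1 and R2 overlap.
R5 starts after R1 ends; R1 is clear from here.
R5 starts before R2 ends → R2 and R5 overlap.
R4 starts before R2 ends → R2 and R4 overlap.
R7 starts after R2 ends; R2 is clear from here.
R4 starts before R5 ends → R5 and R4 overlap.
R7 starts after R5 ends; R5 is clear from here.
R7 starts after R4 ends; R4 is clear from here.
R8 starts before R7 ends → R7 and R8 overlap.
R6 starts after R7 ends; R7 is clear from here.
R6 starts before R8 ends → R8 and R6 overlap.
R9 starts before R8 ends → R8 and R9 overlap.
R9 starts before R6 ends → R6 and R9 overlap.
Overlapping pairs: R1 & R2, R1 & R3, R2 & R4, R2 & R5, R4 & R5, R6 & R8, R6 & R9, R7 & R8, R8 & R9 — 9 in total.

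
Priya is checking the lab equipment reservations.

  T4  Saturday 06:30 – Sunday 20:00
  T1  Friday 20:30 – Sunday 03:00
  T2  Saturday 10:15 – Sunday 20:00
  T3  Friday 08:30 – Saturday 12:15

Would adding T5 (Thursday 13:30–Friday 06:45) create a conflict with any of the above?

No — it doesn't clash with anything

T3: starts Friday 08:30 at or after T5 ends Friday 06:45 → clear.
T1: starts Friday 20:30 at or after T5 ends Friday 06:45 → clear.
T4: starts Saturday 06:30 at or after T5 ends Friday 06:45 → clear.
T2: starts Saturday 10:15 at or after T5 ends Friday 06:45 → clear.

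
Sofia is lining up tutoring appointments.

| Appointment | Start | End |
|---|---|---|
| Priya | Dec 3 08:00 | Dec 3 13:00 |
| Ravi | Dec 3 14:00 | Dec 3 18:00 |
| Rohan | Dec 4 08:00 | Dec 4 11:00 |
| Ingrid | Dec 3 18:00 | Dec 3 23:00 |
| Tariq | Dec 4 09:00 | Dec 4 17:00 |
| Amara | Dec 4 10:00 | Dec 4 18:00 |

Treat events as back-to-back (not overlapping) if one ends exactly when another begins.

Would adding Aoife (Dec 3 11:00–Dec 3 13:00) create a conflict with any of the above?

Yes — it overlaps Priya

Priya: starts Dec 3 08:00 before Aoife ends Dec 3 13:00, and ends Dec 3 13:00 after Aoife starts Dec 3 11:00 → overlap.
Ravi: starts Dec 3 14:00 at or after Aoife ends Dec 3 13:00 → clear.
Ingrid: starts Dec 3 18:00 at or after Aoife ends Dec 3 13:00 → clear.
Rohan: starts Dec 4 08:00 at or after Aoife ends Dec 3 13:00 → clear.
Tariq: starts Dec 4 09:00 at or after Aoife ends Dec 3 13:00 → clear.
Amara: starts Dec 4 10:00 at or after Aoife ends Dec 3 13:00 → clear.
Aoife overlaps Priya.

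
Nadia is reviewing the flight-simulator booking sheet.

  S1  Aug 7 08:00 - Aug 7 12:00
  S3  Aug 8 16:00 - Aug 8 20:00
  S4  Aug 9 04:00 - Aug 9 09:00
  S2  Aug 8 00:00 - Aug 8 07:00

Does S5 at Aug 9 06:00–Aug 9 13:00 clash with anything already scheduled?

S1: ends Aug 7 12:00 at or before S5 starts Aug 9 06:00 → clear.
S2: ends Aug 8 07:00 at or before S5 starts Aug 9 06:00 → clear.
S3: ends Aug 8 20:00 at or before S5 starts Aug 9 06:00 → clear.
S4: starts Aug 9 04:00 before S5 ends Aug 9 13:00, and ends Aug 9 09:00 after S5 starts Aug 9 06:00 → overlap.
S5 overlaps S4.

Yes — it overlaps S4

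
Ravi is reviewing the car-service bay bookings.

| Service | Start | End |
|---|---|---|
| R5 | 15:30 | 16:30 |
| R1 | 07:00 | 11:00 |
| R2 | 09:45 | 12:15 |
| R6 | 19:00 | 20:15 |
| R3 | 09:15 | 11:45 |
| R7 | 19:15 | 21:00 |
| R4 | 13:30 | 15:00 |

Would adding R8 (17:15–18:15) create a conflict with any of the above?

No — it doesn't clash with anything

R1: ends 11:00 at or before R8 starts 17:15 → clear.
R3: ends 11:45 at or before R8 starts 17:15 → clear.
R2: ends 12:15 at or before R8 starts 17:15 → clear.
R4: ends 15:00 at or before R8 starts 17:15 → clear.
R5: ends 16:30 at or before R8 starts 17:15 → clear.
R6: starts 19:00 at or after R8 ends 18:15 → clear.
R7: starts 19:15 at or after R8 ends 18:15 → clear.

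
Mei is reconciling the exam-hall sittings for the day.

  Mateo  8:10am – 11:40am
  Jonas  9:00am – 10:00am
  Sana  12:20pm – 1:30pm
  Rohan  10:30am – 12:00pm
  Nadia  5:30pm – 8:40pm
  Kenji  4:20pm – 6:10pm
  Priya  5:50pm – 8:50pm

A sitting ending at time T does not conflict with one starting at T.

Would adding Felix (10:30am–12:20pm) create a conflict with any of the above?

Yes — it overlaps Mateo, Rohan

Mateo: starts 8:10am before Felix ends 12:20pm, and ends 11:40am after Felix starts 10:30am → overlap.
Jonas: ends 10:00am at or before Felix starts 10:30am → clear.
Rohan: starts 10:30am before Felix ends 12:20pm, and ends 12:00pm after Felix starts 10:30am → overlap.
Sana: starts 12:20pm at or after Felix ends 12:20pm → clear.
Kenji: starts 4:20pm at or after Felix ends 12:20pm → clear.
Nadia: starts 5:30pm at or after Felix ends 12:20pm → clear.
Priya: starts 5:50pm at or after Felix ends 12:20pm → clear.
Felix overlaps Mateo, Rohan.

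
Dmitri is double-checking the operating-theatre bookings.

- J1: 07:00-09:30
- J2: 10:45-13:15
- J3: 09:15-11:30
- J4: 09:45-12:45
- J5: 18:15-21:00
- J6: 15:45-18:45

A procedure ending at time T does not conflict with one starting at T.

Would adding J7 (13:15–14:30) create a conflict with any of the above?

J1: ends 09:30 at or before J7 starts 13:15 → clear.
J3: ends 11:30 at or before J7 starts 13:15 → clear.
J4: ends 12:45 at or before J7 starts 13:15 → clear.
J2: ends 13:15 at or before J7 starts 13:15 → clear.
J6: starts 15:45 at or after J7 ends 14:30 → clear.
J5: starts 18:15 at or after J7 ends 14:30 → clear.

No — it doesn't clash with anything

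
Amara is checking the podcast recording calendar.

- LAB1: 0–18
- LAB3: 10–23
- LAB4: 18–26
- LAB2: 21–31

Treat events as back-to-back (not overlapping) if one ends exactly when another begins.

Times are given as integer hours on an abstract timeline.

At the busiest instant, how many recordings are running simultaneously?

3

Sweep the timeline, counting +1 at each start and −1 at each end (ends before starts at a tie):
0 start LAB1 → 1
10 start LAB3 → 2
18 end LAB1 → 1
18 start LAB4 → 2
21 start LAB2 → 3
23 end LAB3 → 2
26 end LAB4 → 1
31 end LAB2 → 0
Peak is 3, at 21 (LAB2, LAB3, LAB4).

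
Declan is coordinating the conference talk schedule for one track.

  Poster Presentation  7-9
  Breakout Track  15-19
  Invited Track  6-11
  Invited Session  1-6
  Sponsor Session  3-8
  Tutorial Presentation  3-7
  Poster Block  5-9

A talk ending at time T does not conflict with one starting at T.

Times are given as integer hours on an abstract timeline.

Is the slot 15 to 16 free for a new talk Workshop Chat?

No — it overlaps Breakout Track

Invited Session: ends 6 at or before Workshop Chat starts 15 → clear.
Sponsor Session: ends 8 at or before Workshop Chat starts 15 → clear.
Tutorial Presentation: ends 7 at or before Workshop Chat starts 15 → clear.
Poster Block: ends 9 at or before Workshop Chat starts 15 → clear.
Invited Track: ends 11 at or before Workshop Chat starts 15 → clear.
Poster Presentation: ends 9 at or before Workshop Chat starts 15 → clear.
Breakout Track: starts 15 before Workshop Chat ends 16, and ends 19 after Workshop Chat starts 15 → overlap.
Workshop Chat overlaps Breakout Track.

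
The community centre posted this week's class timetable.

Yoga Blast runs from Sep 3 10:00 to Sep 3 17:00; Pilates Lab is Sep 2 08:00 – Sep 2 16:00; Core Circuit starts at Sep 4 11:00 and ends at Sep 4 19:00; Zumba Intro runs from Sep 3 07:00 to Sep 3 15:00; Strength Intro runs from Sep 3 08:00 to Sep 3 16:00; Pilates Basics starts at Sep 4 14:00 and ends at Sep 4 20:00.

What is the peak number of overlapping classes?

3

Sweep the timeline, counting +1 at each start and −1 at each end (ends before starts at a tie):
Sep 2 08:00 start Pilates Lab → 1
Sep 2 16:00 end Pilates Lab → 0
Sep 3 07:00 start Zumba Intro → 1
Sep 3 08:00 start Strength Intro → 2
Sep 3 10:00 start Yoga Blast → 3
Sep 3 15:00 end Zumba Intro → 2
Sep 3 16:00 end Strength Intro → 1
Sep 3 17:00 end Yoga Blast → 0
Sep 4 11:00 start Core Circuit → 1
Sep 4 14:00 start Pilates Basics → 2
Sep 4 19:00 end Core Circuit → 1
Sep 4 20:00 end Pilates Basics → 0
Peak is 3, at Sep 3 10:00 (Strength Intro, Yoga Blast, Zumba Intro).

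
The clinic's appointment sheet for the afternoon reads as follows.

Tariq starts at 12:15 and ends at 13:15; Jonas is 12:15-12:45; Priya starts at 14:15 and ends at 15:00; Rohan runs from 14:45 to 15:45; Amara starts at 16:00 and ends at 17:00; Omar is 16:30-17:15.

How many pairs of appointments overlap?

3

Sorted by start: Tariq, Jonas, Priya, Rohan, Amara, Omar.
Jonas starts before Tariq ends → Tariq and Jonas overlap.
Priya starts after Tariq ends; Tariq is clear from here.
Priya starts after Jonas ends; Jonas is clear from here.
Rohan starts before Priya ends → Priya and Rohan overlap.
Amara starts after Priya ends; Priya is clear from here.
Amara starts after Rohan ends; Rohan is clear from here.
Omar starts before Amara ends → Amara and Omar overlap.
Overlapping pairs: Amara & Omar, Jonas & Tariq, Priya & Rohan — 3 in total.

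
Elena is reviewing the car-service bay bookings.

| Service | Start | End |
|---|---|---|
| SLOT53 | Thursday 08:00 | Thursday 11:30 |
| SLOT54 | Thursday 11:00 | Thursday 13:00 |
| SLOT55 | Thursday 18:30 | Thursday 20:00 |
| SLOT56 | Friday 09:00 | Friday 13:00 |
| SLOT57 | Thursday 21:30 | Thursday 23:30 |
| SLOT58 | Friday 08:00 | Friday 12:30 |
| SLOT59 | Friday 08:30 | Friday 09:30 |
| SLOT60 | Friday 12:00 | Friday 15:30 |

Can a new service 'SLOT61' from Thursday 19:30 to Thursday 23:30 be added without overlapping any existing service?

No — it overlaps SLOT55, SLOT57

SLOT53: ends Thursday 11:30 at or before SLOT61 starts Thursday 19:30 → clear.
SLOT54: ends Thursday 13:00 at or before SLOT61 starts Thursday 19:30 → clear.
SLOT55: starts Thursday 18:30 before SLOT61 ends Thursday 23:30, and ends Thursday 20:00 after SLOT61 starts Thursday 19:30 → overlap.
SLOT57: starts Thursday 21:30 before SLOT61 ends Thursday 23:30, and ends Thursday 23:30 after SLOT61 starts Thursday 19:30 → overlap.
SLOT58: starts Friday 08:00 at or after SLOT61 ends Thursday 23:30 → clear.
SLOT59: starts Friday 08:30 at or after SLOT61 ends Thursday 23:30 → clear.
SLOT56: starts Friday 09:00 at or after SLOT61 ends Thursday 23:30 → clear.
SLOT60: starts Friday 12:00 at or after SLOT61 ends Thursday 23:30 → clear.
SLOT61 overlaps SLOT55, SLOT57.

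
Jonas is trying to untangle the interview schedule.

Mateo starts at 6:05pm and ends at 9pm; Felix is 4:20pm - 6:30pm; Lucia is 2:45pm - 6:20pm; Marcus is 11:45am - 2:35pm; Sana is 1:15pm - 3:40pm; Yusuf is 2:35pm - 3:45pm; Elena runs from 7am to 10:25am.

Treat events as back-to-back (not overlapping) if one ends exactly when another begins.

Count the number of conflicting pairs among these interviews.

Two intervals overlap when each starts before the other ends.
Sorted by start: Elena, Marcus, Sana, Yusuf, Lucia, Felix, Mateo.
Marcus starts after Elena ends — done with Elena.
Sana starts before Marcus ends → Marcus and Sana overlap.
Yusuf starts exactly when Marcus ends (back-to-back, no overlap) — done with Marcus.
Yusuf starts before Sana ends → Sana and Yusuf overlap.
Lucia starts before Sana ends → Sana and Lucia overlap.
Felix starts after Sana ends — done with Sana.
Lucia starts before Yusuf ends → Yusuf and Lucia overlap.
Felix starts after Yusuf ends — done with Yusuf.
Felix starts before Lucia ends → Lucia and Felix overlap.
Mateo starts before Lucia ends → Lucia and Mateo overlap.
Mateo starts before Felix ends → Felix and Mateo overlap.
Overlapping pairs: Felix & Lucia, Felix & Mateo, Lucia & Mateo, Lucia & Sana, Lucia & Yusuf, Marcus & Sana, Sana & Yusuf — 7 in total.

7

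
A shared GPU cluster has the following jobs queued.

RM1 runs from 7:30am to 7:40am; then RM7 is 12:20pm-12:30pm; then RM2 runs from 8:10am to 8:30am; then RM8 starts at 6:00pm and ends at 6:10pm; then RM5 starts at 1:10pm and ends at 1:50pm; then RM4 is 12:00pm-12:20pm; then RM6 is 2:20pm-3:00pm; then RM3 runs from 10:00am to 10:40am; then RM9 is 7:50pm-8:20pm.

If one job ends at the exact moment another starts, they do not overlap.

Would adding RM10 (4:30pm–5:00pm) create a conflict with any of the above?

RM1: ends 7:40am at or before RM10 starts 4:30pm → clear.
RM2: ends 8:30am at or before RM10 starts 4:30pm → clear.
RM3: ends 10:40am at or before RM10 starts 4:30pm → clear.
RM4: ends 12:20pm at or before RM10 starts 4:30pm → clear.
RM7: ends 12:30pm at or before RM10 starts 4:30pm → clear.
RM5: ends 1:50pm at or before RM10 starts 4:30pm → clear.
RM6: ends 3:00pm at or before RM10 starts 4:30pm → clear.
RM8: starts 6:00pm at or after RM10 ends 5:00pm → clear.
RM9: starts 7:50pm at or after RM10 ends 5:00pm → clear.

No — it doesn't clash with anything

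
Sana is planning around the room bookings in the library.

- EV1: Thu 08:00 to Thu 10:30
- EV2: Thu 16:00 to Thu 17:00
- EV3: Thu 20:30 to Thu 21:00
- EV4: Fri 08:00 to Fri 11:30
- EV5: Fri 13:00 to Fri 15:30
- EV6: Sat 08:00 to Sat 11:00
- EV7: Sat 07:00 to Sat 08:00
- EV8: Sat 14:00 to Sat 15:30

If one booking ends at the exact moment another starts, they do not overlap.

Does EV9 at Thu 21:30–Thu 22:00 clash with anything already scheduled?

No — it doesn't clash with anything

EV1: ends Thu 10:30 at or before EV9 starts Thu 21:30 → clear.
EV2: ends Thu 17:00 at or before EV9 starts Thu 21:30 → clear.
EV3: ends Thu 21:00 at or before EV9 starts Thu 21:30 → clear.
EV4: starts Fri 08:00 at or after EV9 ends Thu 22:00 → clear.
EV5: starts Fri 13:00 at or after EV9 ends Thu 22:00 → clear.
EV7: starts Sat 07:00 at or after EV9 ends Thu 22:00 → clear.
EV6: starts Sat 08:00 at or after EV9 ends Thu 22:00 → clear.
EV8: starts Sat 14:00 at or after EV9 ends Thu 22:00 → clear.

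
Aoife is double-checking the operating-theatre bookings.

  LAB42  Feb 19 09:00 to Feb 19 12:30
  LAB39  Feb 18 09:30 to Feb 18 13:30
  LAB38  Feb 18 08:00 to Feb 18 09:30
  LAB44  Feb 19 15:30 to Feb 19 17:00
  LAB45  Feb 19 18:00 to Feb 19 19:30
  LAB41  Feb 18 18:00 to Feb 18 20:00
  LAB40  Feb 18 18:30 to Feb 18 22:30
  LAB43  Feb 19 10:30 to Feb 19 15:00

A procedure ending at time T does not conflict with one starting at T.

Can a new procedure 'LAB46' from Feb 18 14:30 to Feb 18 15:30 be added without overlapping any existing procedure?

LAB38: ends Feb 18 09:30 at or before LAB46 starts Feb 18 14:30 → clear.
LAB39: ends Feb 18 13:30 at or before LAB46 starts Feb 18 14:30 → clear.
LAB41: starts Feb 18 18:00 at or after LAB46 ends Feb 18 15:30 → clear.
LAB40: starts Feb 18 18:30 at or after LAB46 ends Feb 18 15:30 → clear.
LAB42: starts Feb 19 09:00 at or after LAB46 ends Feb 18 15:30 → clear.
LAB43: starts Feb 19 10:30 at or after LAB46 ends Feb 18 15:30 → clear.
LAB44: starts Feb 19 15:30 at or after LAB46 ends Feb 18 15:30 → clear.
LAB45: starts Feb 19 18:00 at or after LAB46 ends Feb 18 15:30 → clear.

Yes — the slot is free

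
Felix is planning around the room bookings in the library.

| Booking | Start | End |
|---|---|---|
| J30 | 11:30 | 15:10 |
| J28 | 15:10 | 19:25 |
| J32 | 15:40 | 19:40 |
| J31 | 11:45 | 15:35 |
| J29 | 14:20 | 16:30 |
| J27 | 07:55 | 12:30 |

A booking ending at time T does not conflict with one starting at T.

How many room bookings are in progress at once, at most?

Sort all start/end points and keep a running count:
07:55 start J27 → 1
11:30 start J30 → 2
11:45 start J31 → 3
12:30 end J27 → 2
14:20 start J29 → 3
15:10 end J30 → 2
15:10 start J28 → 3
15:35 end J31 → 2
15:40 start J32 → 3
16:30 end J29 → 2
19:25 end J28 → 1
19:40 end J32 → 0
Peak is 3, at 11:45 (J27, J30, J31).

3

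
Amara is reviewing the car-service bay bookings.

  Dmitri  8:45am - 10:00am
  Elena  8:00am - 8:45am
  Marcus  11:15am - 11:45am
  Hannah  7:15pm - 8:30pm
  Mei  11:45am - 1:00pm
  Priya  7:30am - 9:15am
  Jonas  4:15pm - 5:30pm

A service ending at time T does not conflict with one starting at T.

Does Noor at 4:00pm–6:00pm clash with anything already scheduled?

Priya: ends 9:15am at or before Noor starts 4:00pm → clear.
Elena: ends 8:45am at or before Noor starts 4:00pm → clear.
Dmitri: ends 10:00am at or before Noor starts 4:00pm → clear.
Marcus: ends 11:45am at or before Noor starts 4:00pm → clear.
Mei: ends 1:00pm at or before Noor starts 4:00pm → clear.
Jonas: starts 4:15pm before Noor ends 6:00pm, and ends 5:30pm after Noor starts 4:00pm → overlap.
Hannah: starts 7:15pm at or after Noor ends 6:00pm → clear.
Noor overlaps Jonas.

Yes — it overlaps Jonas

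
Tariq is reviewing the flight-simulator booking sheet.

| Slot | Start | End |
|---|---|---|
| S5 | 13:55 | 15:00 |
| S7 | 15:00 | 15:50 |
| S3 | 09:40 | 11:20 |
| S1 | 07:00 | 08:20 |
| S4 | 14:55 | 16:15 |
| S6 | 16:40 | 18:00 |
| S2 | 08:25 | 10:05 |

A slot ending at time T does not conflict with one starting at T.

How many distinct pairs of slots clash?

Check each pair: they overlap iff neither finishes before the other starts.
Sorted by start: S1, S2, S3, S5, S4, S7, S6.
S2 starts after S1 ends; S1 is clear from here.
S3 starts before S2 ends → S2 and S3 overlap.
S5 starts after S2 ends; S2 is clear from here.
S5 starts after S3 ends; S3 is clear from here.
S4 starts before S5 ends → S5 and S4 overlap.
S7 starts exactly when S5 ends (back-to-back, no overlap); S5 is clear from here.
S7 starts before S4 ends → S4 and S7 overlap.
S6 starts after S4 ends.
S6 starts after S7 ends.
Overlapping pairs: S2 & S3, S4 & S5, S4 & S7 — 3 in total.

3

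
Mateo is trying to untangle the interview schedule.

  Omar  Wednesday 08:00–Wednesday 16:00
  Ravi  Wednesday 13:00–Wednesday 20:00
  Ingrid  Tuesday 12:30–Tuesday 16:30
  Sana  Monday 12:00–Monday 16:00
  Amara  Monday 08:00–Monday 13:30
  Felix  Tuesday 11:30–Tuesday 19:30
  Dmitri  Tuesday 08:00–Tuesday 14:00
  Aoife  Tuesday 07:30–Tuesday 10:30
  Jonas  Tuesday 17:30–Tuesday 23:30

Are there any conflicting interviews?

Sorted by start: Amara, Sana, Aoife, Dmitri, Felix, Ingrid, Jonas, Omar, Ravi.
Sana starts before Amara ends → Amara and Sana overlap.
That's a conflict, so the schedule is not conflict-free.

Yes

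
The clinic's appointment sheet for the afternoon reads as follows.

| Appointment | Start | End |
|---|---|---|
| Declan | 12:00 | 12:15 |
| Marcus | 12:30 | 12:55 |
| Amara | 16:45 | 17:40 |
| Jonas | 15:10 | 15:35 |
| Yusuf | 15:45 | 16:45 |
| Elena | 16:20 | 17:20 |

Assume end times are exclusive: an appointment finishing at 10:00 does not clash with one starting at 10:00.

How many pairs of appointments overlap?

Sorted by start: Declan, Marcus, Jonas, Yusuf, Elena, Amara.
Marcus starts after Declan ends, so Declan has no further overlaps.
Jonas starts after Marcus ends, so Marcus has no further overlaps.
Yusuf starts after Jonas ends, so Jonas has no further overlaps.
Elena starts before Yusuf ends → Yusuf and Elena overlap.
Amara starts exactly when Yusuf ends (back-to-back, no overlap).
Amara starts before Elena ends → Elena and Amara overlap.
Overlapping pairs: Amara & Elena, Elena & Yusuf — 2 in total.

2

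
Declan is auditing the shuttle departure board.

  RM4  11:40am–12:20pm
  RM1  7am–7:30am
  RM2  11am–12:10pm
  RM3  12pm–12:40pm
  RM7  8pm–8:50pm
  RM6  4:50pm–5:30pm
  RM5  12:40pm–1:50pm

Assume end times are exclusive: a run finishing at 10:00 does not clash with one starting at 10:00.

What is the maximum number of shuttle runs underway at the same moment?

Sweep the timeline, counting +1 at each start and −1 at each end (ends before starts at a tie):
7am start RM1 → 1
7:30am end RM1 → 0
11am start RM2 → 1
11:40am start RM4 → 2
12pm start RM3 → 3
12:10pm end RM2 → 2
12:20pm end RM4 → 1
12:40pm end RM3 → 0
12:40pm start RM5 → 1
1:50pm end RM5 → 0
4:50pm start RM6 → 1
5:30pm end RM6 → 0
8pm start RM7 → 1
8:50pm end RM7 → 0
Peak is 3, at 12pm (RM2, RM3, RM4).

3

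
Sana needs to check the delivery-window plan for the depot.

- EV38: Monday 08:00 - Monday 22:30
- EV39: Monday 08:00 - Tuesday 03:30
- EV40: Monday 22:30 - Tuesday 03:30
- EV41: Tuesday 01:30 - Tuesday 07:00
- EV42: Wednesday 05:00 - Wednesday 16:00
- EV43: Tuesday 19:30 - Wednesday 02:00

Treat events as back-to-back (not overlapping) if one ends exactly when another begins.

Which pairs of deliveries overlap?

EV38 & EV39, EV39 & EV40, EV39 & EV41, EV40 & EV41

Two intervals overlap when each starts before the other ends.
Sorted by start: EV38, EV39, EV40, EV41, EV43, EV42.
EV39 starts before EV38 ends → EV38 and EV39 overlap.
EV40 starts exactly when EV38 ends (back-to-back, no overlap); EV38 is clear from here.
EV40 starts before EV39 ends → EV39 and EV40 overlap.
EV41 starts before EV39 ends → EV39 and EV41 overlap.
EV43 starts after EV39 ends; EV39 is clear from here.
EV41 starts before EV40 ends → EV40 and EV41 overlap.
EV43 starts after EV40 ends; EV40 is clear from here.
EV43 starts after EV41 ends; EV41 is clear from here.
EV42 starts after EV43 ends.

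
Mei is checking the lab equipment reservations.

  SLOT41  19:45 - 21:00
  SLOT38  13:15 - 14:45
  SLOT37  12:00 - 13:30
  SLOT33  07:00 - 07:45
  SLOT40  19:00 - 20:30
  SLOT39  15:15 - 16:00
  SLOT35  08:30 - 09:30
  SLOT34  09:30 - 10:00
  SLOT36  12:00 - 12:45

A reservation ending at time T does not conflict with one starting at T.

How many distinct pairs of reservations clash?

3

Two intervals overlap when each starts before the other ends.
Sorted by start: SLOT33, SLOT35, SLOT34, SLOT36, SLOT37, SLOT38, SLOT39, SLOT40, SLOT41.
SLOT35 starts after SLOT33 ends; SLOT33 is clear from here.
SLOT34 starts exactly when SLOT35 ends (back-to-back, no overlap); SLOT35 is clear from here.
SLOT36 starts after SLOT34 ends; SLOT34 is clear from here.
SLOT37 starts before SLOT36 ends → SLOT36 and SLOT37 overlap.
SLOT38 starts after SLOT36 ends; SLOT36 is clear from here.
SLOT38 starts before SLOT37 ends → SLOT37 and SLOT38 overlap.
SLOT39 starts after SLOT37 ends; SLOT37 is clear from here.
SLOT39 starts after SLOT38 ends; SLOT38 is clear from here.
SLOT40 starts after SLOT39 ends; SLOT39 is clear from here.
SLOT41 starts before SLOT40 ends → SLOT40 and SLOT41 overlap.
Overlapping pairs: SLOT36 & SLOT37, SLOT37 & SLOT38, SLOT40 & SLOT41 — 3 in total.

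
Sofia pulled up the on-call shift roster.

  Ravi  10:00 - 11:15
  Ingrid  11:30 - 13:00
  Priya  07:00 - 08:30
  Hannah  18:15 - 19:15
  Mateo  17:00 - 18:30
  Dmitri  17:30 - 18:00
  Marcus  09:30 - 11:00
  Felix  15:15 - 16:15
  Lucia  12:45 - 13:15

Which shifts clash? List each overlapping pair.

Two intervals overlap when each starts before the other ends.
Sorted by start: Priya, Marcus, Ravi, Ingrid, Lucia, Felix, Mateo, Dmitri, Hannah.
Marcus starts after Priya ends; Priya is clear from here.
Ravi starts before Marcus ends → Marcus and Ravi overlap.
Ingrid starts after Marcus ends; Marcus is clear from here.
Ingrid starts after Ravi ends; Ravi is clear from here.
Lucia starts before Ingrid ends → Ingrid and Lucia overlap.
Felix starts after Ingrid ends; Ingrid is clear from here.
Felix starts after Lucia ends; Lucia is clear from here.
Mateo starts after Felix ends; Felix is clear from here.
Dmitri starts before Mateo ends → Mateo and Dmitri overlap.
Hannah starts before Mateo ends → Mateo and Hannah overlap.
Hannah starts after Dmitri ends.

Dmitri & Mateo, Hannah & Mateo, Ingrid & Lucia, Marcus & Ravi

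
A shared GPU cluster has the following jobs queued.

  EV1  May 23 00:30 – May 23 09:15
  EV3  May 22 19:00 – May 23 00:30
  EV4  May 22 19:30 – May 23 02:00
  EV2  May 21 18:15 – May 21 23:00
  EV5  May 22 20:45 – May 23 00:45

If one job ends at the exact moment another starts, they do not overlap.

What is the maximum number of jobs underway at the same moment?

3

Sweep the timeline, counting +1 at each start and −1 at each end (ends before starts at a tie):
May 21 18:15 start EV2 → 1
May 21 23:00 end EV2 → 0
May 22 19:00 start EV3 → 1
May 22 19:30 start EV4 → 2
May 22 20:45 start EV5 → 3
May 23 00:30 end EV3 → 2
May 23 00:30 start EV1 → 3
May 23 00:45 end EV5 → 2
May 23 02:00 end EV4 → 1
May 23 09:15 end EV1 → 0
Peak is 3, at May 22 20:45 (EV3, EV4, EV5).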